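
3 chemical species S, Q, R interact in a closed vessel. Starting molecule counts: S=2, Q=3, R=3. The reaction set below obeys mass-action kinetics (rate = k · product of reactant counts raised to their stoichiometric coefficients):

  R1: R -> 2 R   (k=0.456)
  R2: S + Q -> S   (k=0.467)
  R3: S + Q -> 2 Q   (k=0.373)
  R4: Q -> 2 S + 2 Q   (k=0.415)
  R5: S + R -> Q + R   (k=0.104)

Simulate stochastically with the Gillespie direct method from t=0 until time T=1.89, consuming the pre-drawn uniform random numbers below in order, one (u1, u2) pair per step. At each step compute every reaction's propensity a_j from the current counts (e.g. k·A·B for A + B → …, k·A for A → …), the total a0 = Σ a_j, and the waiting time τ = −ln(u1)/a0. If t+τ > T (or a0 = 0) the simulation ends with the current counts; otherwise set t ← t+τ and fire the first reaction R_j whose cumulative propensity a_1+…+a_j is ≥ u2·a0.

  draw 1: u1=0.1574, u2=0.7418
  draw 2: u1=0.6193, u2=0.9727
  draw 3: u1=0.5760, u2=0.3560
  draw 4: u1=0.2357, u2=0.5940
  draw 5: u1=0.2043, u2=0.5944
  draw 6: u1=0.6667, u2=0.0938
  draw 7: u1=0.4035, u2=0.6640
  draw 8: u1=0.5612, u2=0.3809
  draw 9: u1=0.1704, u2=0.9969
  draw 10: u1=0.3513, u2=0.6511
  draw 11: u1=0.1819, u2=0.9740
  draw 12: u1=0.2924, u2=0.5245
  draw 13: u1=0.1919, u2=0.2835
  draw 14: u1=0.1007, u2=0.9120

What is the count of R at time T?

R at T = 6

t=0.000: S=2 Q=3 R=3
Draw 1: a1=1.368, a2=2.802, a3=2.238, a4=1.245, a5=0.624, a0=8.277; τ=−ln(0.1574)/8.277=0.223 → t=0.223; u2·a0=0.7418·8.277=6.140; a1+a2=4.170 < 6.140 ≤ a1+…+a3=6.408 → R3 fires; S=1 Q=4 R=3
Draw 2: a1=1.368, a2=1.868, a3=1.492, a4=1.660, a5=0.312, a0=6.700; τ=−ln(0.6193)/6.700=0.072 → t=0.295; u2·a0=0.9727·6.700=6.517; a1+…+a4=6.388 < 6.517 ≤ a1+…+a5=6.700 → R5 fires; S=0 Q=5 R=3
Draw 3: a1=1.368, a2=0.000, a3=0.000, a4=2.075, a5=0.000, a0=3.443; τ=−ln(0.5760)/3.443=0.160 → t=0.455; u2·a0=0.3560·3.443=1.226 ≤ a1=1.368 → R1 fires; S=0 Q=5 R=4
Draw 4: a1=1.824, a2=0.000, a3=0.000, a4=2.075, a5=0.000, a0=3.899; τ=−ln(0.2357)/3.899=0.371 → t=0.826; u2·a0=0.5940·3.899=2.316; a1+…+a3=1.824 < 2.316 ≤ a1+…+a4=3.899 → R4 fires; S=2 Q=6 R=4
Draw 5: a1=1.824, a2=5.604, a3=4.476, a4=2.490, a5=0.832, a0=15.226; τ=−ln(0.2043)/15.226=0.104 → t=0.930; u2·a0=0.5944·15.226=9.050; a1+a2=7.428 < 9.050 ≤ a1+…+a3=11.904 → R3 fires; S=1 Q=7 R=4
Draw 6: a1=1.824, a2=3.269, a3=2.611, a4=2.905, a5=0.416, a0=11.025; τ=−ln(0.6667)/11.025=0.037 → t=0.967; u2·a0=0.0938·11.025=1.034 ≤ a1=1.824 → R1 fires; S=1 Q=7 R=5
Draw 7: a1=2.280, a2=3.269, a3=2.611, a4=2.905, a5=0.520, a0=11.585; τ=−ln(0.4035)/11.585=0.078 → t=1.045; u2·a0=0.6640·11.585=7.692; a1+a2=5.549 < 7.692 ≤ a1+…+a3=8.160 → R3 fires; S=0 Q=8 R=5
Draw 8: a1=2.280, a2=0.000, a3=0.000, a4=3.320, a5=0.000, a0=5.600; τ=−ln(0.5612)/5.600=0.103 → t=1.148; u2·a0=0.3809·5.600=2.133 ≤ a1=2.280 → R1 fires; S=0 Q=8 R=6
Draw 9: a1=2.736, a2=0.000, a3=0.000, a4=3.320, a5=0.000, a0=6.056; τ=−ln(0.1704)/6.056=0.292 → t=1.441; u2·a0=0.9969·6.056=6.037; a1+…+a3=2.736 < 6.037 ≤ a1+…+a4=6.056 → R4 fires; S=2 Q=9 R=6
Draw 10: a1=2.736, a2=8.406, a3=6.714, a4=3.735, a5=1.248, a0=22.839; τ=−ln(0.3513)/22.839=0.046 → t=1.486; u2·a0=0.6511·22.839=14.870; a1+a2=11.142 < 14.870 ≤ a1+…+a3=17.856 → R3 fires; S=1 Q=10 R=6
Draw 11: a1=2.736, a2=4.670, a3=3.730, a4=4.150, a5=0.624, a0=15.910; τ=−ln(0.1819)/15.910=0.107 → t=1.593; u2·a0=0.9740·15.910=15.496; a1+…+a4=15.286 < 15.496 ≤ a1+…+a5=15.910 → R5 fires; S=0 Q=11 R=6
Draw 12: a1=2.736, a2=0.000, a3=0.000, a4=4.565, a5=0.000, a0=7.301; τ=−ln(0.2924)/7.301=0.168 → t=1.762; u2·a0=0.5245·7.301=3.829; a1+…+a3=2.736 < 3.829 ≤ a1+…+a4=7.301 → R4 fires; S=2 Q=12 R=6
Draw 13: a1=2.736, a2=11.208, a3=8.952, a4=4.980, a5=1.248, a0=29.124; τ=−ln(0.1919)/29.124=0.057 → t=1.819; u2·a0=0.2835·29.124=8.257; a1=2.736 < 8.257 ≤ a1+a2=13.944 → R2 fires; S=2 Q=11 R=6
Draw 14: a1=2.736, a2=10.274, a3=8.206, a4=4.565, a5=1.248, a0=27.029; τ=−ln(0.1007)/27.029=0.085 → t=1.904 > T=1.89: stop.
Read off R at T=1.89: 6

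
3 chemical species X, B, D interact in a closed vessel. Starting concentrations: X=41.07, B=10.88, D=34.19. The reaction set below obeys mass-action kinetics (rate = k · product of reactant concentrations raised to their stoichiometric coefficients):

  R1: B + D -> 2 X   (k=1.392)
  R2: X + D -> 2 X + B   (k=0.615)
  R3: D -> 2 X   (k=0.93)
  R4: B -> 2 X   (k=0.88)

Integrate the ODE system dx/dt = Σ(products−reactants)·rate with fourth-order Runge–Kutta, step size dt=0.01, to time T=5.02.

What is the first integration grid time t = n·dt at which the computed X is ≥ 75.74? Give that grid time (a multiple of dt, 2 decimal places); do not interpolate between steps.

RK4 with dt=0.01: 502 steps to T=5.02. Trajectory (selected grid times):
t=0.00: X=41.07 B=10.88 D=34.19
t=0.02: X=73.35 B=17.18 D=10.96
t=0.03: X=81.39 B=18.77 D=5.25
t=0.56: X=103.67 B=12.83 D=0.00
t=1.12: X=113.65 B=7.84 D=0.00
t=1.67: X=119.66 B=4.83 D=0.00
t=2.23: X=123.42 B=2.95 D=0.00
t=2.79: X=125.72 B=1.80 D=0.00
t=3.35: X=127.12 B=1.10 D=0.00
t=3.90: X=127.97 B=0.68 D=0.00
t=4.46: X=128.49 B=0.41 D=0.00
t=5.02: X=128.82 B=0.25 D=0.00
X(0.02)=73.349 < 75.74 but X(0.03)=81.392 ≥ 75.74, so the first grid time is t=0.03.

Threshold first reached at t = 0.03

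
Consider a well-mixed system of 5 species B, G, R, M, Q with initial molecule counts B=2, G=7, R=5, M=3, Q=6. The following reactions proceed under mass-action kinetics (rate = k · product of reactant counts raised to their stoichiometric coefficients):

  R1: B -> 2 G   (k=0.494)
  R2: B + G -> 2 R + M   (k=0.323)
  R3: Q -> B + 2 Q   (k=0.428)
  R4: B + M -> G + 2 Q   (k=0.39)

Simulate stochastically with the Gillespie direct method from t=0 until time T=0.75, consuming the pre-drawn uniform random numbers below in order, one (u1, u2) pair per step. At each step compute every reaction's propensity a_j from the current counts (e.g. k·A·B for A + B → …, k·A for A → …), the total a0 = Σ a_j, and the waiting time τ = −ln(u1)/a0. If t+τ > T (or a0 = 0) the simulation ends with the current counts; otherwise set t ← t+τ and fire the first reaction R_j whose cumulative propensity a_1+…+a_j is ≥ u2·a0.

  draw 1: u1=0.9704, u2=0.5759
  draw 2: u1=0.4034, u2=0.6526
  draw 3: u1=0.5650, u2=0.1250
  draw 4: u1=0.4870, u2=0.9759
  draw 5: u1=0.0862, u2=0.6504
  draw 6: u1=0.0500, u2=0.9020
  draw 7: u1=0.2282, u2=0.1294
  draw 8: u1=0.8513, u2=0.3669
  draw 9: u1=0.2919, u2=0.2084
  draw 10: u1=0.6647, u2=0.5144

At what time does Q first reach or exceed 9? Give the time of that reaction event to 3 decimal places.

t=0.000: B=2 G=7 R=5 M=3 Q=6
Draw 1: a1=0.988, a2=4.522, a3=2.568, a4=2.340, a0=10.418; τ=−ln(0.9704)/10.418=0.003 → t=0.003; u2·a0=0.5759·10.418=6.000; a1+a2=5.510 < 6.000 ≤ a1+…+a3=8.078 → R3 fires; B=3 G=7 R=5 M=3 Q=7
Draw 2: a1=1.482, a2=6.783, a3=2.996, a4=3.510, a0=14.771; τ=−ln(0.4034)/14.771=0.061 → t=0.064; u2·a0=0.6526·14.771=9.640; a1+a2=8.265 < 9.640 ≤ a1+…+a3=11.261 → R3 fires; B=4 G=7 R=5 M=3 Q=8
Draw 3: a1=1.976, a2=9.044, a3=3.424, a4=4.680, a0=19.124; τ=−ln(0.5650)/19.124=0.030 → t=0.094; u2·a0=0.1250·19.124=2.390; a1=1.976 < 2.390 ≤ a1+a2=11.020 → R2 fires; B=3 G=6 R=7 M=4 Q=8
Draw 4: a1=1.482, a2=5.814, a3=3.424, a4=4.680, a0=15.400; τ=−ln(0.4870)/15.400=0.047 → t=0.141; u2·a0=0.9759·15.400=15.029; a1+…+a3=10.720 < 15.029 ≤ a1+…+a4=15.400 → R4 fires; B=2 G=7 R=7 M=3 Q=10
Draw 5: a1=0.988, a2=4.522, a3=4.280, a4=2.340, a0=12.130; τ=−ln(0.0862)/12.130=0.202 → t=0.343; u2·a0=0.6504·12.130=7.889; a1+a2=5.510 < 7.889 ≤ a1+…+a3=9.790 → R3 fires; B=3 G=7 R=7 M=3 Q=11
Draw 6: a1=1.482, a2=6.783, a3=4.708, a4=3.510, a0=16.483; τ=−ln(0.0500)/16.483=0.182 → t=0.525; u2·a0=0.9020·16.483=14.868; a1+…+a3=12.973 < 14.868 ≤ a1+…+a4=16.483 → R4 fires; B=2 G=8 R=7 M=2 Q=13
Draw 7: a1=0.988, a2=5.168, a3=5.564, a4=1.560, a0=13.280; τ=−ln(0.2282)/13.280=0.111 → t=0.636; u2·a0=0.1294·13.280=1.718; a1=0.988 < 1.718 ≤ a1+a2=6.156 → R2 fires; B=1 G=7 R=9 M=3 Q=13
Draw 8: a1=0.494, a2=2.261, a3=5.564, a4=1.170, a0=9.489; τ=−ln(0.8513)/9.489=0.017 → t=0.653; u2·a0=0.3669·9.489=3.482; a1+a2=2.755 < 3.482 ≤ a1+…+a3=8.319 → R3 fires; B=2 G=7 R=9 M=3 Q=14
Draw 9: a1=0.988, a2=4.522, a3=5.992, a4=2.340, a0=13.842; τ=−ln(0.2919)/13.842=0.089 → t=0.742; u2·a0=0.2084·13.842=2.885; a1=0.988 < 2.885 ≤ a1+a2=5.510 → R2 fires; B=1 G=6 R=11 M=4 Q=14
Draw 10: a1=0.494, a2=1.938, a3=5.992, a4=1.560, a0=9.984; τ=−ln(0.6647)/9.984=0.041 → t=0.783 > T=0.75: stop.
Q first becomes ≥ 9 when it reaches 10 at the event at t=0.141.

Threshold first reached at t = 0.141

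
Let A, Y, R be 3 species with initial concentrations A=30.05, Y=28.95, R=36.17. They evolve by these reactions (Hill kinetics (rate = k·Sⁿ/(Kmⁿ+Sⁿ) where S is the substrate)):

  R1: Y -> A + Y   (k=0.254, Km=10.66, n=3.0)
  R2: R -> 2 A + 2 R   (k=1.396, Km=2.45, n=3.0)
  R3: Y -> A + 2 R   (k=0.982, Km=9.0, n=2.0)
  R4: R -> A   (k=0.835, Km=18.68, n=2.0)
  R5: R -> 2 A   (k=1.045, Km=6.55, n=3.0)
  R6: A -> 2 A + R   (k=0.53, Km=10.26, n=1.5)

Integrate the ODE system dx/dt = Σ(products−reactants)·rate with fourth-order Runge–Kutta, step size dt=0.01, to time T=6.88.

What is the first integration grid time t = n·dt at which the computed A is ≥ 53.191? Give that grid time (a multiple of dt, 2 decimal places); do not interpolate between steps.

RK4 with dt=0.01: 688 steps to T=6.88. Trajectory (selected grid times):
t=0.00: A=30.05 Y=28.95 R=36.17
t=0.76: A=35.46 Y=28.27 R=37.64
t=1.53: A=40.96 Y=27.59 R=39.12
t=2.29: A=46.40 Y=26.91 R=40.58
t=3.06: A=51.92 Y=26.23 R=42.04
t=3.23: A=53.14 Y=26.09 R=42.37
t=3.24: A=53.21 Y=26.08 R=42.39
t=3.82: A=57.38 Y=25.57 R=43.49
t=4.59: A=62.91 Y=24.90 R=44.94
t=5.35: A=68.37 Y=24.24 R=46.36
t=6.12: A=73.91 Y=23.58 R=47.78
t=6.88: A=79.38 Y=22.93 R=49.18
A(3.23)=53.140 < 53.191 but A(3.24)=53.212 ≥ 53.191, so the first grid time is t=3.24.

Threshold first reached at t = 3.24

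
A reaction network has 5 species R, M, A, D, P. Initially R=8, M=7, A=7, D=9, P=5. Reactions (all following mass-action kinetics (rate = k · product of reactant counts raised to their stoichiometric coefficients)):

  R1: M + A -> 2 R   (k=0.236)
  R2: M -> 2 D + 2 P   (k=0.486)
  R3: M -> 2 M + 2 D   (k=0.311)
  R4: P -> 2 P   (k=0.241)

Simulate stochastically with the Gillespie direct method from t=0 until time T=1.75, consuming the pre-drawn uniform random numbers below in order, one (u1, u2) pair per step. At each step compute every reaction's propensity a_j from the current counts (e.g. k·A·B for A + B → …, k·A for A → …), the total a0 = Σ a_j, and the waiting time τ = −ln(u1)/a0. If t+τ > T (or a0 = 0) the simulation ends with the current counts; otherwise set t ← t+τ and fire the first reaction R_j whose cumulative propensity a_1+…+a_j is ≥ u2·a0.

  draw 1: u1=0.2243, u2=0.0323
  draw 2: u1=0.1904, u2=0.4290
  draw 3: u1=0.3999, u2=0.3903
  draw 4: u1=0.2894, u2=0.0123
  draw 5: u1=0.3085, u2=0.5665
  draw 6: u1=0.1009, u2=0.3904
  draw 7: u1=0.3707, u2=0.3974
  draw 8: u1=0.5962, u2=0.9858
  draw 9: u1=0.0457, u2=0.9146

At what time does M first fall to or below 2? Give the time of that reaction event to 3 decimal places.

Threshold first reached at t = 0.636

t=0.000: R=8 M=7 A=7 D=9 P=5
Draw 1: a1=11.564, a2=3.402, a3=2.177, a4=1.205, a0=18.348; τ=−ln(0.2243)/18.348=0.081 → t=0.081; u2·a0=0.0323·18.348=0.593 ≤ a1=11.564 → R1 fires; R=10 M=6 A=6 D=9 P=5
Draw 2: a1=8.496, a2=2.916, a3=1.866, a4=1.205, a0=14.483; τ=−ln(0.1904)/14.483=0.115 → t=0.196; u2·a0=0.4290·14.483=6.213 ≤ a1=8.496 → R1 fires; R=12 M=5 A=5 D=9 P=5
Draw 3: a1=5.900, a2=2.430, a3=1.555, a4=1.205, a0=11.090; τ=−ln(0.3999)/11.090=0.083 → t=0.279; u2·a0=0.3903·11.090=4.328 ≤ a1=5.900 → R1 fires; R=14 M=4 A=4 D=9 P=5
Draw 4: a1=3.776, a2=1.944, a3=1.244, a4=1.205, a0=8.169; τ=−ln(0.2894)/8.169=0.152 → t=0.430; u2·a0=0.0123·8.169=0.100 ≤ a1=3.776 → R1 fires; R=16 M=3 A=3 D=9 P=5
Draw 5: a1=2.124, a2=1.458, a3=0.933, a4=1.205, a0=5.720; τ=−ln(0.3085)/5.720=0.206 → t=0.636; u2·a0=0.5665·5.720=3.240; a1=2.124 < 3.240 ≤ a1+a2=3.582 → R2 fires; R=16 M=2 A=3 D=11 P=7
Draw 6: a1=1.416, a2=0.972, a3=0.622, a4=1.687, a0=4.697; τ=−ln(0.1009)/4.697=0.488 → t=1.124; u2·a0=0.3904·4.697=1.834; a1=1.416 < 1.834 ≤ a1+a2=2.388 → R2 fires; R=16 M=1 A=3 D=13 P=9
Draw 7: a1=0.708, a2=0.486, a3=0.311, a4=2.169, a0=3.674; τ=−ln(0.3707)/3.674=0.270 → t=1.394; u2·a0=0.3974·3.674=1.460; a1+a2=1.194 < 1.460 ≤ a1+…+a3=1.505 → R3 fires; R=16 M=2 A=3 D=15 P=9
Draw 8: a1=1.416, a2=0.972, a3=0.622, a4=2.169, a0=5.179; τ=−ln(0.5962)/5.179=0.100 → t=1.494; u2·a0=0.9858·5.179=5.105; a1+…+a3=3.010 < 5.105 ≤ a1+…+a4=5.179 → R4 fires; R=16 M=2 A=3 D=15 P=10
Draw 9: a1=1.416, a2=0.972, a3=0.622, a4=2.410, a0=5.420; τ=−ln(0.0457)/5.420=0.569 → t=2.064 > T=1.75: stop.
M first becomes ≤ 2 when it reaches 2 at the event at t=0.636.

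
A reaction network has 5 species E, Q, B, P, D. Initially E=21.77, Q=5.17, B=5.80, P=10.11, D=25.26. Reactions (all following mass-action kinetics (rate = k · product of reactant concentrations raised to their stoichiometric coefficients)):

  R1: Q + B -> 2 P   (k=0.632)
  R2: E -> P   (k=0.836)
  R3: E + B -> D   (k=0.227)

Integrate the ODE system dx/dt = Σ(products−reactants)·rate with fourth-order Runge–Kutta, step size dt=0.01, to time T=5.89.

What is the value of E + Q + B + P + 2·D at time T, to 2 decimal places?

Check how each reaction changes W = E + Q + B + P + 2·D (weight of products minus weight of reactants):
R1: Q + B -> 2 P: (1·2) − (1·1 + 1·1) = 2 − 2 = 0
R2: E -> P: (1·1) − (1·1) = 1 − 1 = 0
R3: E + B -> D: (2·1) − (1·1 + 1·1) = 2 − 2 = 0
Every reaction leaves W unchanged, so W is conserved and no simulation is needed: W(T) = W(0) = 21.77 + 5.17 + 5.80 + 10.11 + 2·25.26 = 93.37

Value at T = 93.37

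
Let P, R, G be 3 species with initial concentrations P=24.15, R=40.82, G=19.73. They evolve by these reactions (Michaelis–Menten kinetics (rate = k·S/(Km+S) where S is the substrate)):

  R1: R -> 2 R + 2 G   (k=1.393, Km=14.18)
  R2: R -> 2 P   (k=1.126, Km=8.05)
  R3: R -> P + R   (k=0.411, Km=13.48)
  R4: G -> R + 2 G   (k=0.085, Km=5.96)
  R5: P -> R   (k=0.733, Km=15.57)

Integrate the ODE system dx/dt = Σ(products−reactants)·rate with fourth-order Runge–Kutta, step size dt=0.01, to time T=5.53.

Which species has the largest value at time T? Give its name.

RK4 with dt=0.01: 553 steps to T=5.53. Trajectory (selected grid times):
t=0.00: P=24.15 R=40.82 G=19.73
t=0.61: P=25.21 R=41.19 G=21.03
t=1.23: P=26.29 R=41.57 G=22.36
t=1.84: P=27.35 R=41.96 G=23.67
t=2.46: P=28.42 R=42.35 G=25.01
t=3.07: P=29.48 R=42.74 G=26.32
t=3.69: P=30.55 R=43.15 G=27.66
t=4.30: P=31.60 R=43.55 G=28.99
t=4.92: P=32.67 R=43.96 G=30.34
t=5.53: P=33.72 R=44.37 G=31.67
At T=5.53: P=33.72 R=44.37 G=31.67; the largest is R.

Dominant species at T: R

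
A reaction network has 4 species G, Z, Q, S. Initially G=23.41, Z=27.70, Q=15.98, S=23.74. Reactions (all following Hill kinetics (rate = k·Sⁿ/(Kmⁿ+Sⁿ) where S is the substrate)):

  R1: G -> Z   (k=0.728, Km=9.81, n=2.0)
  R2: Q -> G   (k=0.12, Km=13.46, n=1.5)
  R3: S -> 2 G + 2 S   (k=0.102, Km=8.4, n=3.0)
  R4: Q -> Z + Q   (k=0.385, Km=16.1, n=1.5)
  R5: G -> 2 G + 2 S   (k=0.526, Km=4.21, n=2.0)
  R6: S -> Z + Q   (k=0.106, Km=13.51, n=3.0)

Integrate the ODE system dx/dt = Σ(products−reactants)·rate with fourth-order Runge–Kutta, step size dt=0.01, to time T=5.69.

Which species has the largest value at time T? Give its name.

RK4 with dt=0.01: 569 steps to T=5.69. Trajectory (selected grid times):
t=0.00: G=23.41 Z=27.70 Q=15.98 S=23.74
t=0.63: G=23.51 Z=28.27 Q=15.99 S=24.39
t=1.26: G=23.60 Z=28.84 Q=16.01 S=25.03
t=1.90: G=23.70 Z=29.42 Q=16.02 S=25.69
t=2.53: G=23.80 Z=29.99 Q=16.04 S=26.34
t=3.16: G=23.89 Z=30.56 Q=16.06 S=26.98
t=3.79: G=23.99 Z=31.13 Q=16.07 S=27.63
t=4.43: G=24.09 Z=31.72 Q=16.09 S=28.28
t=5.06: G=24.18 Z=32.29 Q=16.11 S=28.93
t=5.69: G=24.28 Z=32.87 Q=16.13 S=29.57
At T=5.69: G=24.28 Z=32.87 Q=16.13 S=29.57; the largest is Z.

Dominant species at T: Z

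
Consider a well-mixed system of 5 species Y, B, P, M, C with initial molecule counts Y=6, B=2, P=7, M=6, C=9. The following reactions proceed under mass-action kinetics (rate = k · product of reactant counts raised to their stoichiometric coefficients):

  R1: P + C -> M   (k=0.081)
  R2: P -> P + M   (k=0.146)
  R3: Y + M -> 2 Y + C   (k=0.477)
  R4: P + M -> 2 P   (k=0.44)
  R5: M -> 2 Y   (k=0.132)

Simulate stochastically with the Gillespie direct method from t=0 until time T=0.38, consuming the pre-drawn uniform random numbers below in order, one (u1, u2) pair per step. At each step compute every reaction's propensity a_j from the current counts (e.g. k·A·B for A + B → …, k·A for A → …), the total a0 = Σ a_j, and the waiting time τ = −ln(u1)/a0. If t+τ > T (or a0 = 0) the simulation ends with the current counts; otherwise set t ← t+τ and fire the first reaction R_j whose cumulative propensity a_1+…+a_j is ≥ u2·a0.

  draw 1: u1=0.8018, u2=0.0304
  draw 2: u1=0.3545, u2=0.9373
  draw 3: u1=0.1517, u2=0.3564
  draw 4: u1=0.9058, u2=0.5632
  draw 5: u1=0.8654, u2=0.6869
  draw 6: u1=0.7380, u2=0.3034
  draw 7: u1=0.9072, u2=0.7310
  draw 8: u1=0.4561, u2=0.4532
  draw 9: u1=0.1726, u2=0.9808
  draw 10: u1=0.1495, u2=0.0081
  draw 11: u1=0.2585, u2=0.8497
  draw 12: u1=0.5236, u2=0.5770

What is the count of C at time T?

C at T = 10

t=0.000: Y=6 B=2 P=7 M=6 C=9
Draw 1: a1=5.103, a2=1.022, a3=17.172, a4=18.480, a5=0.792, a0=42.569; τ=−ln(0.8018)/42.569=0.005 → t=0.005; u2·a0=0.0304·42.569=1.294 ≤ a1=5.103 → R1 fires; Y=6 B=2 P=6 M=7 C=8
Draw 2: a1=3.888, a2=0.876, a3=20.034, a4=18.480, a5=0.924, a0=44.202; τ=−ln(0.3545)/44.202=0.023 → t=0.029; u2·a0=0.9373·44.202=41.431; a1+…+a3=24.798 < 41.431 ≤ a1+…+a4=43.278 → R4 fires; Y=6 B=2 P=7 M=6 C=8
Draw 3: a1=4.536, a2=1.022, a3=17.172, a4=18.480, a5=0.792, a0=42.002; τ=−ln(0.1517)/42.002=0.045 → t=0.074; u2·a0=0.3564·42.002=14.970; a1+a2=5.558 < 14.970 ≤ a1+…+a3=22.730 → R3 fires; Y=7 B=2 P=7 M=5 C=9
Draw 4: a1=5.103, a2=1.022, a3=16.695, a4=15.400, a5=0.660, a0=38.880; τ=−ln(0.9058)/38.880=0.003 → t=0.076; u2·a0=0.5632·38.880=21.897; a1+a2=6.125 < 21.897 ≤ a1+…+a3=22.820 → R3 fires; Y=8 B=2 P=7 M=4 C=10
Draw 5: a1=5.670, a2=1.022, a3=15.264, a4=12.320, a5=0.528, a0=34.804; τ=−ln(0.8654)/34.804=0.004 → t=0.080; u2·a0=0.6869·34.804=23.907; a1+…+a3=21.956 < 23.907 ≤ a1+…+a4=34.276 → R4 fires; Y=8 B=2 P=8 M=3 C=10
Draw 6: a1=6.480, a2=1.168, a3=11.448, a4=10.560, a5=0.396, a0=30.052; τ=−ln(0.7380)/30.052=0.010 → t=0.090; u2·a0=0.3034·30.052=9.118; a1+a2=7.648 < 9.118 ≤ a1+…+a3=19.096 → R3 fires; Y=9 B=2 P=8 M=2 C=11
Draw 7: a1=7.128, a2=1.168, a3=8.586, a4=7.040, a5=0.264, a0=24.186; τ=−ln(0.9072)/24.186=0.004 → t=0.094; u2·a0=0.7310·24.186=17.680; a1+…+a3=16.882 < 17.680 ≤ a1+…+a4=23.922 → R4 fires; Y=9 B=2 P=9 M=1 C=11
Draw 8: a1=8.019, a2=1.314, a3=4.293, a4=3.960, a5=0.132, a0=17.718; τ=−ln(0.4561)/17.718=0.044 → t=0.139; u2·a0=0.4532·17.718=8.030; a1=8.019 < 8.030 ≤ a1+a2=9.333 → R2 fires; Y=9 B=2 P=9 M=2 C=11
Draw 9: a1=8.019, a2=1.314, a3=8.586, a4=7.920, a5=0.264, a0=26.103; τ=−ln(0.1726)/26.103=0.067 → t=0.206; u2·a0=0.9808·26.103=25.602; a1+…+a3=17.919 < 25.602 ≤ a1+…+a4=25.839 → R4 fires; Y=9 B=2 P=10 M=1 C=11
Draw 10: a1=8.910, a2=1.460, a3=4.293, a4=4.400, a5=0.132, a0=19.195; τ=−ln(0.1495)/19.195=0.099 → t=0.305; u2·a0=0.0081·19.195=0.155 ≤ a1=8.910 → R1 fires; Y=9 B=2 P=9 M=2 C=10
Draw 11: a1=7.290, a2=1.314, a3=8.586, a4=7.920, a5=0.264, a0=25.374; τ=−ln(0.2585)/25.374=0.053 → t=0.358; u2·a0=0.8497·25.374=21.560; a1+…+a3=17.190 < 21.560 ≤ a1+…+a4=25.110 → R4 fires; Y=9 B=2 P=10 M=1 C=10
Draw 12: a1=8.100, a2=1.460, a3=4.293, a4=4.400, a5=0.132, a0=18.385; τ=−ln(0.5236)/18.385=0.035 → t=0.394 > T=0.38: stop.
Read off C at T=0.38: 10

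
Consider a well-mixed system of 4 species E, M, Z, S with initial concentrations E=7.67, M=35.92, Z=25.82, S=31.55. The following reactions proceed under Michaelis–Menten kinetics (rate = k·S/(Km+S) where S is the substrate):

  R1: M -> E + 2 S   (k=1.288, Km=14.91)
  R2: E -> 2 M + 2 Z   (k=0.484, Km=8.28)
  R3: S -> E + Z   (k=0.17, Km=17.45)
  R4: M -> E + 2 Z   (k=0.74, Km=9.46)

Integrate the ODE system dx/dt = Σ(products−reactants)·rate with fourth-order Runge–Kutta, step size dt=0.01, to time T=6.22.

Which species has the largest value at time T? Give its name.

RK4 with dt=0.01: 622 steps to T=6.22. Trajectory (selected grid times):
t=0.00: E=7.67 M=35.92 Z=25.82 S=31.55
t=0.69: E=8.61 M=35.22 Z=27.03 S=32.73
t=1.38: E=9.54 M=34.55 Z=28.26 S=33.89
t=2.07: E=10.45 M=33.89 Z=29.51 S=35.05
t=2.76: E=11.35 M=33.26 Z=30.76 S=36.21
t=3.46: E=12.26 M=32.63 Z=32.05 S=37.37
t=4.15: E=13.14 M=32.03 Z=33.32 S=38.50
t=4.84: E=14.01 M=31.45 Z=34.60 S=39.63
t=5.53: E=14.87 M=30.88 Z=35.89 S=40.75
t=6.22: E=15.73 M=30.33 Z=37.19 S=41.87
At T=6.22: E=15.73 M=30.33 Z=37.19 S=41.87; the largest is S.

Dominant species at T: S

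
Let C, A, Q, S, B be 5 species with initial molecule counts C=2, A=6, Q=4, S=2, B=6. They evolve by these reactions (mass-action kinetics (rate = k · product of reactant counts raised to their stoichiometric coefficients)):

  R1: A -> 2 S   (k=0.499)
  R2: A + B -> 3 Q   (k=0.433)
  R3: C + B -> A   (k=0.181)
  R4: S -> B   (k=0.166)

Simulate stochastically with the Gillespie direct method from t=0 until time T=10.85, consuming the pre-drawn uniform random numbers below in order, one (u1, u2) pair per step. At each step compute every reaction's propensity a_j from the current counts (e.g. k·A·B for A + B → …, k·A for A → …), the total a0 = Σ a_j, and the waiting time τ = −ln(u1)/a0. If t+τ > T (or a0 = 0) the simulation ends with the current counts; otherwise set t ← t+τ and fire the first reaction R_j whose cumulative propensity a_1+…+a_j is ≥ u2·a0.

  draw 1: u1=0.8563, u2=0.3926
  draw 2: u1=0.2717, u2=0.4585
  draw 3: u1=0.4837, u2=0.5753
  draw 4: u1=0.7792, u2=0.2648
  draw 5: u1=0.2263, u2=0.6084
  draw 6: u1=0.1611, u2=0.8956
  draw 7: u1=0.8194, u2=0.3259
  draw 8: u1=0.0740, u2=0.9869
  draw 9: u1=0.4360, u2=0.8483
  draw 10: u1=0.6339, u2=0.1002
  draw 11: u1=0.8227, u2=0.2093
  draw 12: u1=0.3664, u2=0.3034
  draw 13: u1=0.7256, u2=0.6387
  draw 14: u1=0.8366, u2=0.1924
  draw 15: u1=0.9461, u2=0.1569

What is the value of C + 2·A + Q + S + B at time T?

Check how each reaction changes W = C + 2·A + Q + S + B (weight of products minus weight of reactants):
R1: A -> 2 S: (1·2) − (2·1) = 2 − 2 = 0
R2: A + B -> 3 Q: (1·3) − (2·1 + 1·1) = 3 − 3 = 0
R3: C + B -> A: (2·1) − (1·1 + 1·1) = 2 − 2 = 0
R4: S -> B: (1·1) − (1·1) = 1 − 1 = 0
Every reaction leaves W unchanged, so W is conserved and no simulation is needed: W(T) = W(0) = 2 + 2·6 + 4 + 2 + 6 = 26

Value at T = 26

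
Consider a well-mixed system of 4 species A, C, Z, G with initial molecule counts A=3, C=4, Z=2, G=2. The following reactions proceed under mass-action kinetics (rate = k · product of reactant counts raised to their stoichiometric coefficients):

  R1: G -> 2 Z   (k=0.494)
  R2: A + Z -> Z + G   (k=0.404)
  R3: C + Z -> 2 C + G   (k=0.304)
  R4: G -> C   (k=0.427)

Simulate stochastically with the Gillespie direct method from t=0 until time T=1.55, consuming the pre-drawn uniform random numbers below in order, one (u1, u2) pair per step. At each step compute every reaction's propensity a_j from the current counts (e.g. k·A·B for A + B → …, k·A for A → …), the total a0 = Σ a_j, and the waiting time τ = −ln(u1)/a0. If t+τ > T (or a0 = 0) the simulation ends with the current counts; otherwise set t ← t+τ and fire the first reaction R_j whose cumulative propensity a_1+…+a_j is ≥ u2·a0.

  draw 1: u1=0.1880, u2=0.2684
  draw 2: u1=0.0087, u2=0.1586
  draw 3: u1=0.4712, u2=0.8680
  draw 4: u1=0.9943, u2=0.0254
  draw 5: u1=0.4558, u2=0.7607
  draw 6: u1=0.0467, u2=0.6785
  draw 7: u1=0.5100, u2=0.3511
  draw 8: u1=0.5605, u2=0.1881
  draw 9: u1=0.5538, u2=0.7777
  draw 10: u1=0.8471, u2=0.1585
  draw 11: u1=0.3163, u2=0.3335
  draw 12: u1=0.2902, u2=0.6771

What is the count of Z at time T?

Z at T = 3

t=0.000: A=3 C=4 Z=2 G=2
Draw 1: a1=0.988, a2=2.424, a3=2.432, a4=0.854, a0=6.698; τ=−ln(0.1880)/6.698=0.250 → t=0.250; u2·a0=0.2684·6.698=1.798; a1=0.988 < 1.798 ≤ a1+a2=3.412 → R2 fires; A=2 C=4 Z=2 G=3
Draw 2: a1=1.482, a2=1.616, a3=2.432, a4=1.281, a0=6.811; τ=−ln(0.0087)/6.811=0.697 → t=0.946; u2·a0=0.1586·6.811=1.080 ≤ a1=1.482 → R1 fires; A=2 C=4 Z=4 G=2
Draw 3: a1=0.988, a2=3.232, a3=4.864, a4=0.854, a0=9.938; τ=−ln(0.4712)/9.938=0.076 → t=1.022; u2·a0=0.8680·9.938=8.626; a1+a2=4.220 < 8.626 ≤ a1+…+a3=9.084 → R3 fires; A=2 C=5 Z=3 G=3
Draw 4: a1=1.482, a2=2.424, a3=4.560, a4=1.281, a0=9.747; τ=−ln(0.9943)/9.747=0.001 → t=1.022; u2·a0=0.0254·9.747=0.248 ≤ a1=1.482 → R1 fires; A=2 C=5 Z=5 G=2
Draw 5: a1=0.988, a2=4.040, a3=7.600, a4=0.854, a0=13.482; τ=−ln(0.4558)/13.482=0.058 → t=1.081; u2·a0=0.7607·13.482=10.256; a1+a2=5.028 < 10.256 ≤ a1+…+a3=12.628 → R3 fires; A=2 C=6 Z=4 G=3
Draw 6: a1=1.482, a2=3.232, a3=7.296, a4=1.281, a0=13.291; τ=−ln(0.0467)/13.291=0.231 → t=1.311; u2·a0=0.6785·13.291=9.018; a1+a2=4.714 < 9.018 ≤ a1+…+a3=12.010 → R3 fires; A=2 C=7 Z=3 G=4
Draw 7: a1=1.976, a2=2.424, a3=6.384, a4=1.708, a0=12.492; τ=−ln(0.5100)/12.492=0.054 → t=1.365; u2·a0=0.3511·12.492=4.386; a1=1.976 < 4.386 ≤ a1+a2=4.400 → R2 fires; A=1 C=7 Z=3 G=5
Draw 8: a1=2.470, a2=1.212, a3=6.384, a4=2.135, a0=12.201; τ=−ln(0.5605)/12.201=0.047 → t=1.413; u2·a0=0.1881·12.201=2.295 ≤ a1=2.470 → R1 fires; A=1 C=7 Z=5 G=4
Draw 9: a1=1.976, a2=2.020, a3=10.640, a4=1.708, a0=16.344; τ=−ln(0.5538)/16.344=0.036 → t=1.449; u2·a0=0.7777·16.344=12.711; a1+a2=3.996 < 12.711 ≤ a1+…+a3=14.636 → R3 fires; A=1 C=8 Z=4 G=5
Draw 10: a1=2.470, a2=1.616, a3=9.728, a4=2.135, a0=15.949; τ=−ln(0.8471)/15.949=0.010 → t=1.459; u2·a0=0.1585·15.949=2.528; a1=2.470 < 2.528 ≤ a1+a2=4.086 → R2 fires; A=0 C=8 Z=4 G=6
Draw 11: a1=2.964, a2=0.000, a3=9.728, a4=2.562, a0=15.254; τ=−ln(0.3163)/15.254=0.075 → t=1.535; u2·a0=0.3335·15.254=5.087; a1+a2=2.964 < 5.087 ≤ a1+…+a3=12.692 → R3 fires; A=0 C=9 Z=3 G=7
Draw 12: a1=3.458, a2=0.000, a3=8.208, a4=2.989, a0=14.655; τ=−ln(0.2902)/14.655=0.084 → t=1.619 > T=1.55: stop.
Read off Z at T=1.55: 3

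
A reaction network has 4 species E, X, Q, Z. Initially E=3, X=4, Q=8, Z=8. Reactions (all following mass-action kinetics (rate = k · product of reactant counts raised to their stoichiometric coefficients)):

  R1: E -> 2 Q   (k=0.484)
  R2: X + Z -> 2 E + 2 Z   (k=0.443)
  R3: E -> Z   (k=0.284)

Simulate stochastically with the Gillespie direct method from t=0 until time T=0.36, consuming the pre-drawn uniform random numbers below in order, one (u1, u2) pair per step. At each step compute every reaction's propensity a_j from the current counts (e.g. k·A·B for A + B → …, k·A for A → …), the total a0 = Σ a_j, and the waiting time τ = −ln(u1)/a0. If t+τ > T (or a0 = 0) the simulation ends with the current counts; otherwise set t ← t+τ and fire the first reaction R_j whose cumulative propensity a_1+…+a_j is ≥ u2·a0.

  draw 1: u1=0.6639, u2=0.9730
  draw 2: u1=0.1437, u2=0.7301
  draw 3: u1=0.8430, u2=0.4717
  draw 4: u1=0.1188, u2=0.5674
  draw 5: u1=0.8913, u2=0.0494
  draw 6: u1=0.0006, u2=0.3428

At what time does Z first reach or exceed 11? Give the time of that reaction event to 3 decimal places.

Threshold first reached at t = 0.146

t=0.000: E=3 X=4 Q=8 Z=8
Draw 1: a1=1.452, a2=14.176, a3=0.852, a0=16.480; τ=−ln(0.6639)/16.480=0.025 → t=0.025; u2·a0=0.9730·16.480=16.035; a1+a2=15.628 < 16.035 ≤ a1+…+a3=16.480 → R3 fires; E=2 X=4 Q=8 Z=9
Draw 2: a1=0.968, a2=15.948, a3=0.568, a0=17.484; τ=−ln(0.1437)/17.484=0.111 → t=0.136; u2·a0=0.7301·17.484=12.765; a1=0.968 < 12.765 ≤ a1+a2=16.916 → R2 fires; E=4 X=3 Q=8 Z=10
Draw 3: a1=1.936, a2=13.290, a3=1.136, a0=16.362; τ=−ln(0.8430)/16.362=0.010 → t=0.146; u2·a0=0.4717·16.362=7.718; a1=1.936 < 7.718 ≤ a1+a2=15.226 → R2 fires; E=6 X=2 Q=8 Z=11
Draw 4: a1=2.904, a2=9.746, a3=1.704, a0=14.354; τ=−ln(0.1188)/14.354=0.148 → t=0.295; u2·a0=0.5674·14.354=8.144; a1=2.904 < 8.144 ≤ a1+a2=12.650 → R2 fires; E=8 X=1 Q=8 Z=12
Draw 5: a1=3.872, a2=5.316, a3=2.272, a0=11.460; τ=−ln(0.8913)/11.460=0.010 → t=0.305; u2·a0=0.0494·11.460=0.566 ≤ a1=3.872 → R1 fires; E=7 X=1 Q=10 Z=12
Draw 6: a1=3.388, a2=5.316, a3=1.988, a0=10.692; τ=−ln(0.0006)/10.692=0.694 → t=0.999 > T=0.36: stop.
Z first becomes ≥ 11 when it reaches 11 at the event at t=0.146.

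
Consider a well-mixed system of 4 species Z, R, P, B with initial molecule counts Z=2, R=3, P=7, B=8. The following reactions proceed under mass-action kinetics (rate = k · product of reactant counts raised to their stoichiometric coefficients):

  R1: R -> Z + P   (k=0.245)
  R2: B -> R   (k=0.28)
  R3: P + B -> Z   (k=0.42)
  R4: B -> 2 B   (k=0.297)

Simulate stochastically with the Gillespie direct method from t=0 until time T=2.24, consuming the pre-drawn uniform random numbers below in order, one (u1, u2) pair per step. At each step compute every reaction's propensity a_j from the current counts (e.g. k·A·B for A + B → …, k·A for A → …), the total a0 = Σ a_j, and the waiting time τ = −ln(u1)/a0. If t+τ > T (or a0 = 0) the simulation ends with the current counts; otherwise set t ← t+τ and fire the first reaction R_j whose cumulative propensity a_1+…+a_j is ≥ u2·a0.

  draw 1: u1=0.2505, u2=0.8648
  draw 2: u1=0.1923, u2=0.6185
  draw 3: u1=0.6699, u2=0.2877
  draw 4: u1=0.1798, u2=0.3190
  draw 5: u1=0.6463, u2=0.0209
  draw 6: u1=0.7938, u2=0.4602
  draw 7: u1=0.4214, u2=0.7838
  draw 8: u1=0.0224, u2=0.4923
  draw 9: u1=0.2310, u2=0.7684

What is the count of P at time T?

P at T = 1

t=0.000: Z=2 R=3 P=7 B=8
Draw 1: a1=0.735, a2=2.240, a3=23.520, a4=2.376, a0=28.871; τ=−ln(0.2505)/28.871=0.048 → t=0.048; u2·a0=0.8648·28.871=24.968; a1+a2=2.975 < 24.968 ≤ a1+…+a3=26.495 → R3 fires; Z=3 R=3 P=6 B=7
Draw 2: a1=0.735, a2=1.960, a3=17.640, a4=2.079, a0=22.414; τ=−ln(0.1923)/22.414=0.074 → t=0.122; u2·a0=0.6185·22.414=13.863; a1+a2=2.695 < 13.863 ≤ a1+…+a3=20.335 → R3 fires; Z=4 R=3 P=5 B=6
Draw 3: a1=0.735, a2=1.680, a3=12.600, a4=1.782, a0=16.797; τ=−ln(0.6699)/16.797=0.024 → t=0.145; u2·a0=0.2877·16.797=4.832; a1+a2=2.415 < 4.832 ≤ a1+…+a3=15.015 → R3 fires; Z=5 R=3 P=4 B=5
Draw 4: a1=0.735, a2=1.400, a3=8.400, a4=1.485, a0=12.020; τ=−ln(0.1798)/12.020=0.143 → t=0.288; u2·a0=0.3190·12.020=3.834; a1+a2=2.135 < 3.834 ≤ a1+…+a3=10.535 → R3 fires; Z=6 R=3 P=3 B=4
Draw 5: a1=0.735, a2=1.120, a3=5.040, a4=1.188, a0=8.083; τ=−ln(0.6463)/8.083=0.054 → t=0.342; u2·a0=0.0209·8.083=0.169 ≤ a1=0.735 → R1 fires; Z=7 R=2 P=4 B=4
Draw 6: a1=0.490, a2=1.120, a3=6.720, a4=1.188, a0=9.518; τ=−ln(0.7938)/9.518=0.024 → t=0.366; u2·a0=0.4602·9.518=4.380; a1+a2=1.610 < 4.380 ≤ a1+…+a3=8.330 → R3 fires; Z=8 R=2 P=3 B=3
Draw 7: a1=0.490, a2=0.840, a3=3.780, a4=0.891, a0=6.001; τ=−ln(0.4214)/6.001=0.144 → t=0.510; u2·a0=0.7838·6.001=4.704; a1+a2=1.330 < 4.704 ≤ a1+…+a3=5.110 → R3 fires; Z=9 R=2 P=2 B=2
Draw 8: a1=0.490, a2=0.560, a3=1.680, a4=0.594, a0=3.324; τ=−ln(0.0224)/3.324=1.143 → t=1.653; u2·a0=0.4923·3.324=1.636; a1+a2=1.050 < 1.636 ≤ a1+…+a3=2.730 → R3 fires; Z=10 R=2 P=1 B=1
Draw 9: a1=0.490, a2=0.280, a3=0.420, a4=0.297, a0=1.487; τ=−ln(0.2310)/1.487=0.985 → t=2.639 > T=2.24: stop.
Read off P at T=2.24: 1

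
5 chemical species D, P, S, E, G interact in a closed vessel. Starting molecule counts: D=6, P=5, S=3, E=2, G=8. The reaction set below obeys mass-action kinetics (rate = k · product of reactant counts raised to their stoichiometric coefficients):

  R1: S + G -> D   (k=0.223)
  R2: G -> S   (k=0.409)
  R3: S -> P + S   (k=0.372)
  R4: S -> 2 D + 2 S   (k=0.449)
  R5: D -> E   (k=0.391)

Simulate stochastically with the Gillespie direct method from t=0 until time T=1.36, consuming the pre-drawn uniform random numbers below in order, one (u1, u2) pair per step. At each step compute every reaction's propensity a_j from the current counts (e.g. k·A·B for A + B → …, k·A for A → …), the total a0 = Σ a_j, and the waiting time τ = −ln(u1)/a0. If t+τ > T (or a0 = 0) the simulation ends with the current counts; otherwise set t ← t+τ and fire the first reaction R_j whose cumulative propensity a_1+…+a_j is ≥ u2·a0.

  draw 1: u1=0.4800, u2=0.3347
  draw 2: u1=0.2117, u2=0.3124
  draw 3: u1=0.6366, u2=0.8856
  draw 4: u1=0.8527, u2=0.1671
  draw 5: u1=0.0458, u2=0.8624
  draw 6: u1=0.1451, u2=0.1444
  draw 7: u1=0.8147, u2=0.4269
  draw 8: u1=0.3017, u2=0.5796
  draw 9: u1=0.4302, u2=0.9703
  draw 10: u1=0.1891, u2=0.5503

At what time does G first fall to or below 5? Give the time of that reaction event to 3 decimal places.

t=0.000: D=6 P=5 S=3 E=2 G=8
Draw 1: a1=5.352, a2=3.272, a3=1.116, a4=1.347, a5=2.346, a0=13.433; τ=−ln(0.4800)/13.433=0.055 → t=0.055; u2·a0=0.3347·13.433=4.496 ≤ a1=5.352 → R1 fires; D=7 P=5 S=2 E=2 G=7
Draw 2: a1=3.122, a2=2.863, a3=0.744, a4=0.898, a5=2.737, a0=10.364; τ=−ln(0.2117)/10.364=0.150 → t=0.204; u2·a0=0.3124·10.364=3.238; a1=3.122 < 3.238 ≤ a1+a2=5.985 → R2 fires; D=7 P=5 S=3 E=2 G=6
Draw 3: a1=4.014, a2=2.454, a3=1.116, a4=1.347, a5=2.737, a0=11.668; τ=−ln(0.6366)/11.668=0.039 → t=0.243; u2·a0=0.8856·11.668=10.333; a1+…+a4=8.931 < 10.333 ≤ a1+…+a5=11.668 → R5 fires; D=6 P=5 S=3 E=3 G=6
Draw 4: a1=4.014, a2=2.454, a3=1.116, a4=1.347, a5=2.346, a0=11.277; τ=−ln(0.8527)/11.277=0.014 → t=0.257; u2·a0=0.1671·11.277=1.884 ≤ a1=4.014 → R1 fires; D=7 P=5 S=2 E=3 G=5
Draw 5: a1=2.230, a2=2.045, a3=0.744, a4=0.898, a5=2.737, a0=8.654; τ=−ln(0.0458)/8.654=0.356 → t=0.614; u2·a0=0.8624·8.654=7.463; a1+…+a4=5.917 < 7.463 ≤ a1+…+a5=8.654 → R5 fires; D=6 P=5 S=2 E=4 G=5
Draw 6: a1=2.230, a2=2.045, a3=0.744, a4=0.898, a5=2.346, a0=8.263; τ=−ln(0.1451)/8.263=0.234 → t=0.847; u2·a0=0.1444·8.263=1.193 ≤ a1=2.230 → R1 fires; D=7 P=5 S=1 E=4 G=4
Draw 7: a1=0.892, a2=1.636, a3=0.372, a4=0.449, a5=2.737, a0=6.086; τ=−ln(0.8147)/6.086=0.034 → t=0.881; u2·a0=0.4269·6.086=2.598; a1+a2=2.528 < 2.598 ≤ a1+…+a3=2.900 → R3 fires; D=7 P=6 S=1 E=4 G=4
Draw 8: a1=0.892, a2=1.636, a3=0.372, a4=0.449, a5=2.737, a0=6.086; τ=−ln(0.3017)/6.086=0.197 → t=1.078; u2·a0=0.5796·6.086=3.527; a1+…+a4=3.349 < 3.527 ≤ a1+…+a5=6.086 → R5 fires; D=6 P=6 S=1 E=5 G=4
Draw 9: a1=0.892, a2=1.636, a3=0.372, a4=0.449, a5=2.346, a0=5.695; τ=−ln(0.4302)/5.695=0.148 → t=1.226; u2·a0=0.9703·5.695=5.526; a1+…+a4=3.349 < 5.526 ≤ a1+…+a5=5.695 → R5 fires; D=5 P=6 S=1 E=6 G=4
Draw 10: a1=0.892, a2=1.636, a3=0.372, a4=0.449, a5=1.955, a0=5.304; τ=−ln(0.1891)/5.304=0.314 → t=1.540 > T=1.36: stop.
G first becomes ≤ 5 when it reaches 5 at the event at t=0.257.

Threshold first reached at t = 0.257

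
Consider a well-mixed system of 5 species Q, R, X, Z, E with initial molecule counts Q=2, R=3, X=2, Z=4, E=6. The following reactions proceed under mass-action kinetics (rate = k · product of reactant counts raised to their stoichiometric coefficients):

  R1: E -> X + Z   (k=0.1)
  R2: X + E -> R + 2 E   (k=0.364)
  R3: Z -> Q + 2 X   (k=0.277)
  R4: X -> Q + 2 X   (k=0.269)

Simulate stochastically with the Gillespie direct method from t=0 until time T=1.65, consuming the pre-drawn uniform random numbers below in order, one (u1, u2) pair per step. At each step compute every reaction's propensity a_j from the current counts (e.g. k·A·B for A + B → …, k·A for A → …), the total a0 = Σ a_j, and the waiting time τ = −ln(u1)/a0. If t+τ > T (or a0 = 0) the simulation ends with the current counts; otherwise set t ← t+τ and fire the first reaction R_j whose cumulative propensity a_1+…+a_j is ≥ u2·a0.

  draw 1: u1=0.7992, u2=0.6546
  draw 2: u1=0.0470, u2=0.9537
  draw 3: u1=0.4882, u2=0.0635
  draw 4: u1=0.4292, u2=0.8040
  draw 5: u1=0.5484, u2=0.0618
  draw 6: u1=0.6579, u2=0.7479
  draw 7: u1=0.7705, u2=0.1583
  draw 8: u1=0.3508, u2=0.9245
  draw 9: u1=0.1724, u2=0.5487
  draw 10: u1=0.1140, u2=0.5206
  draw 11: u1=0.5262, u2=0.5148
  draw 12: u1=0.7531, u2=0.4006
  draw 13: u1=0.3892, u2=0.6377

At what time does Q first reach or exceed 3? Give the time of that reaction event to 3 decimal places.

Threshold first reached at t = 0.695

t=0.000: Q=2 R=3 X=2 Z=4 E=6
Draw 1: a1=0.600, a2=4.368, a3=1.108, a4=0.538, a0=6.614; τ=−ln(0.7992)/6.614=0.034 → t=0.034; u2·a0=0.6546·6.614=4.330; a1=0.600 < 4.330 ≤ a1+a2=4.968 → R2 fires; Q=2 R=4 X=1 Z=4 E=7
Draw 2: a1=0.700, a2=2.548, a3=1.108, a4=0.269, a0=4.625; τ=−ln(0.0470)/4.625=0.661 → t=0.695; u2·a0=0.9537·4.625=4.411; a1+…+a3=4.356 < 4.411 ≤ a1+…+a4=4.625 → R4 fires; Q=3 R=4 X=2 Z=4 E=7
Draw 3: a1=0.700, a2=5.096, a3=1.108, a4=0.538, a0=7.442; τ=−ln(0.4882)/7.442=0.096 → t=0.791; u2·a0=0.0635·7.442=0.473 ≤ a1=0.700 → R1 fires; Q=3 R=4 X=3 Z=5 E=6
Draw 4: a1=0.600, a2=6.552, a3=1.385, a4=0.807, a0=9.344; τ=−ln(0.4292)/9.344=0.091 → t=0.882; u2·a0=0.8040·9.344=7.513; a1+a2=7.152 < 7.513 ≤ a1+…+a3=8.537 → R3 fires; Q=4 R=4 X=5 Z=4 E=6
Draw 5: a1=0.600, a2=10.920, a3=1.108, a4=1.345, a0=13.973; τ=−ln(0.5484)/13.973=0.043 → t=0.925; u2·a0=0.0618·13.973=0.864; a1=0.600 < 0.864 ≤ a1+a2=11.520 → R2 fires; Q=4 R=5 X=4 Z=4 E=7
Draw 6: a1=0.700, a2=10.192, a3=1.108, a4=1.076, a0=13.076; τ=−ln(0.6579)/13.076=0.032 → t=0.957; u2·a0=0.7479·13.076=9.780; a1=0.700 < 9.780 ≤ a1+a2=10.892 → R2 fires; Q=4 R=6 X=3 Z=4 E=8
Draw 7: a1=0.800, a2=8.736, a3=1.108, a4=0.807, a0=11.451; τ=−ln(0.7705)/11.451=0.023 → t=0.980; u2·a0=0.1583·11.451=1.813; a1=0.800 < 1.813 ≤ a1+a2=9.536 → R2 fires; Q=4 R=7 X=2 Z=4 E=9
Draw 8: a1=0.900, a2=6.552, a3=1.108, a4=0.538, a0=9.098; τ=−ln(0.3508)/9.098=0.115 → t=1.095; u2·a0=0.9245·9.098=8.411; a1+a2=7.452 < 8.411 ≤ a1+…+a3=8.560 → R3 fires; Q=5 R=7 X=4 Z=3 E=9
Draw 9: a1=0.900, a2=13.104, a3=0.831, a4=1.076, a0=15.911; τ=−ln(0.1724)/15.911=0.110 → t=1.205; u2·a0=0.5487·15.911=8.730; a1=0.900 < 8.730 ≤ a1+a2=14.004 → R2 fires; Q=5 R=8 X=3 Z=3 E=10
Draw 10: a1=1.000, a2=10.920, a3=0.831, a4=0.807, a0=13.558; τ=−ln(0.1140)/13.558=0.160 → t=1.365; u2·a0=0.5206·13.558=7.058; a1=1.000 < 7.058 ≤ a1+a2=11.920 → R2 fires; Q=5 R=9 X=2 Z=3 E=11
Draw 11: a1=1.100, a2=8.008, a3=0.831, a4=0.538, a0=10.477; τ=−ln(0.5262)/10.477=0.061 → t=1.427; u2·a0=0.5148·10.477=5.394; a1=1.100 < 5.394 ≤ a1+a2=9.108 → R2 fires; Q=5 R=10 X=1 Z=3 E=12
Draw 12: a1=1.200, a2=4.368, a3=0.831, a4=0.269, a0=6.668; τ=−ln(0.7531)/6.668=0.043 → t=1.469; u2·a0=0.4006·6.668=2.671; a1=1.200 < 2.671 ≤ a1+a2=5.568 → R2 fires; Q=5 R=11 X=0 Z=3 E=13
Draw 13: a1=1.300, a2=0.000, a3=0.831, a4=0.000, a0=2.131; τ=−ln(0.3892)/2.131=0.443 → t=1.912 > T=1.65: stop.
Q first becomes ≥ 3 when it reaches 3 at the event at t=0.695.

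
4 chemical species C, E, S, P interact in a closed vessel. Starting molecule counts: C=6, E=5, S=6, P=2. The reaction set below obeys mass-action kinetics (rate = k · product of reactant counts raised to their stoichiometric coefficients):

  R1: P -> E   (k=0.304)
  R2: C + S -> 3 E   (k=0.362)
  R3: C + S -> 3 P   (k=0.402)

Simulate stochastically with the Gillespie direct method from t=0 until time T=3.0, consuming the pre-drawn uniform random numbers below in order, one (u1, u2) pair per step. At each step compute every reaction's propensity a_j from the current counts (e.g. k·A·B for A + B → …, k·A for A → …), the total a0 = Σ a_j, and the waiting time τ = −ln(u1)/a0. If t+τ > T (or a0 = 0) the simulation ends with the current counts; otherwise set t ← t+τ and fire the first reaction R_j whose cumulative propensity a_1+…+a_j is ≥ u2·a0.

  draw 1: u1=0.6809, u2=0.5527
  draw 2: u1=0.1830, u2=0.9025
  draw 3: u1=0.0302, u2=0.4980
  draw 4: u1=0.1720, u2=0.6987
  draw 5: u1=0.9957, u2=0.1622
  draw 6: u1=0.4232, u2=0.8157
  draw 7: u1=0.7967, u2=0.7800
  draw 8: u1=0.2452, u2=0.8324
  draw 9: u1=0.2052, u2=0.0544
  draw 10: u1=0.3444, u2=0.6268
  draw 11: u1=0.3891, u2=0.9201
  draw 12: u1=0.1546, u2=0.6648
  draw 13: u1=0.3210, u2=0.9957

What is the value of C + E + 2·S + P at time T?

Check how each reaction changes W = C + E + 2·S + P (weight of products minus weight of reactants):
R1: P -> E: (1·1) − (1·1) = 1 − 1 = 0
R2: C + S -> 3 E: (1·3) − (1·1 + 2·1) = 3 − 3 = 0
R3: C + S -> 3 P: (1·3) − (1·1 + 2·1) = 3 − 3 = 0
Every reaction leaves W unchanged, so W is conserved and no simulation is needed: W(T) = W(0) = 6 + 5 + 2·6 + 2 = 25

Value at T = 25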